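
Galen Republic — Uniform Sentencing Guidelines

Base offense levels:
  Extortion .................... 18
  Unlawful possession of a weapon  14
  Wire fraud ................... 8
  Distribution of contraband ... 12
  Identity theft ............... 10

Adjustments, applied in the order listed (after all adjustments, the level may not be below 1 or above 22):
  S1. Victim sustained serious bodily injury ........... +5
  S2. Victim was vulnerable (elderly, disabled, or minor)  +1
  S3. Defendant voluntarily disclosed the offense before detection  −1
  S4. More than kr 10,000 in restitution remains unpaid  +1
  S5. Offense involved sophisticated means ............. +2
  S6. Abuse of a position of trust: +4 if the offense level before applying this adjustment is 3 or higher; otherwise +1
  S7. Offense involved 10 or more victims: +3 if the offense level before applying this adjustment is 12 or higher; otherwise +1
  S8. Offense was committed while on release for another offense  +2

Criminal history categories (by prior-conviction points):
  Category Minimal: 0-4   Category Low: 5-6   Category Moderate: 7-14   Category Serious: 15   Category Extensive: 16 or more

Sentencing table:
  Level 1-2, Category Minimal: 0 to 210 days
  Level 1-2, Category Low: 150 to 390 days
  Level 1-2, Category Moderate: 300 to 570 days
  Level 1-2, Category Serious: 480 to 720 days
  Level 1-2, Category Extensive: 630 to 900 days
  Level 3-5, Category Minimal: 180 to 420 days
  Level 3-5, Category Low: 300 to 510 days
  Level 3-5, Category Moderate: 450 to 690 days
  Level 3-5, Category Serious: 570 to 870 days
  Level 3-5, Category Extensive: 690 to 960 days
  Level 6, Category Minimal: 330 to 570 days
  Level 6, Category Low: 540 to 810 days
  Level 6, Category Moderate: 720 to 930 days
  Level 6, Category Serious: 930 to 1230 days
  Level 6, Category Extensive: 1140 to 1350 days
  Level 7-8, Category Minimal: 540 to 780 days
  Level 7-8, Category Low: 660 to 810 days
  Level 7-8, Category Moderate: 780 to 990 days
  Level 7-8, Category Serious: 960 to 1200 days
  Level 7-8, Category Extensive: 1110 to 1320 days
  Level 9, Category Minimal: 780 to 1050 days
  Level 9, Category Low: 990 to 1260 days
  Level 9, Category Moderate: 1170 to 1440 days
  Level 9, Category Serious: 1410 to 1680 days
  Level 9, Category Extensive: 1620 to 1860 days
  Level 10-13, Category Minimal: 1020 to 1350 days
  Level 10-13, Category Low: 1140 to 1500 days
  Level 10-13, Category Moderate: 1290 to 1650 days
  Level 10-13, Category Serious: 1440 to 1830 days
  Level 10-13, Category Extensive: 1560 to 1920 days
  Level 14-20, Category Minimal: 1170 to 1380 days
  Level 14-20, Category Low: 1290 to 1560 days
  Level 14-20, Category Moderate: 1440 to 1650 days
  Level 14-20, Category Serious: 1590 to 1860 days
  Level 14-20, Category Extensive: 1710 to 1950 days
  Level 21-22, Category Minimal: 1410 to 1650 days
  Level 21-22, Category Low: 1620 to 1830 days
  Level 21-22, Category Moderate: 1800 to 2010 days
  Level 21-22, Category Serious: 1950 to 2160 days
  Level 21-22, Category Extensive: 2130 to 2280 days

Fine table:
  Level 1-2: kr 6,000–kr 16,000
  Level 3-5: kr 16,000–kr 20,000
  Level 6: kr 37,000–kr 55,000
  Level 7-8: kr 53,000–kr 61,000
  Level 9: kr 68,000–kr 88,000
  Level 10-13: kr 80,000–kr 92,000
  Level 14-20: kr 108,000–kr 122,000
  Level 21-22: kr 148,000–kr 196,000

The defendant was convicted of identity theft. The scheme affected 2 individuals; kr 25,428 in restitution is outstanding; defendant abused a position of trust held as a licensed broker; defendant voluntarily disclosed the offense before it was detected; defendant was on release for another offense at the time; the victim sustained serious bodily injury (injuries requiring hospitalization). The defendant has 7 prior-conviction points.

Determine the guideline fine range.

Base offense level for identity theft: 10.
S1 applies: 10 + 5 = 15.
S2 does not apply.
S3 applies: 15 − 1 = 14.
S4 applies: 14 + 1 = 15.
S6 applies (level before this adjustment is 15 ≥ 3, so +4): 15 + 4 = 19.
S8 applies: 19 + 2 = 21.
Final offense level: 21.
Level 21 falls in the 21-22 band.
Fine table: Level 21-22 → kr 148,000–kr 196,000.

kr 148,000–kr 196,000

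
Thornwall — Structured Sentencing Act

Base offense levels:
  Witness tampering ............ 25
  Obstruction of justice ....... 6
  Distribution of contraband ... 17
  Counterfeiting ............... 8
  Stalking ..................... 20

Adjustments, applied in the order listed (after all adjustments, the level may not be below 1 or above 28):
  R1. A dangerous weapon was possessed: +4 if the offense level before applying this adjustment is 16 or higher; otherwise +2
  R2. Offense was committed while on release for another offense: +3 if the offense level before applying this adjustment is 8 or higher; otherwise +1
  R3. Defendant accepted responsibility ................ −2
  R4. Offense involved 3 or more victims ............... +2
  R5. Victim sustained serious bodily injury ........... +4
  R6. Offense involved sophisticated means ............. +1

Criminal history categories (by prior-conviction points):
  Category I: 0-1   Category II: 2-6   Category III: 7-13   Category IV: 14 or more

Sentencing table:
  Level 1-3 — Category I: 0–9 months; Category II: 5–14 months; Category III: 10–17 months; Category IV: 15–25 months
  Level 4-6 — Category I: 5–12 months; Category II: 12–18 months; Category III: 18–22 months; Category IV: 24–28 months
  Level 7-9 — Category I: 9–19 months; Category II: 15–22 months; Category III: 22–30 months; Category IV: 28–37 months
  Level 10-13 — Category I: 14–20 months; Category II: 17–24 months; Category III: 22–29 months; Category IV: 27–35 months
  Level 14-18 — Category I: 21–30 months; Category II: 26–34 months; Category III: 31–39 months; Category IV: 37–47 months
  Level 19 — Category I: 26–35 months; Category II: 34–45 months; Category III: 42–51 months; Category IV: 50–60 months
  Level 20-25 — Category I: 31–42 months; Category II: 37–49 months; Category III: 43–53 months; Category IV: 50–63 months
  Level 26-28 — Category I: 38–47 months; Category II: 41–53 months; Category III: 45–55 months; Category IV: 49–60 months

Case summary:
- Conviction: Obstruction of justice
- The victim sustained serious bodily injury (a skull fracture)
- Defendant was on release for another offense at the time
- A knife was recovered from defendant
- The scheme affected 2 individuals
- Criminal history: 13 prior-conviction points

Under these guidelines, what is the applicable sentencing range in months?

Base offense level for obstruction of justice: 6.
R1 applies (level before this adjustment is 6 < 16, so +2): 6 + 2 = 8.
R2 applies (level before this adjustment is 8 ≥ 8, so +3): 8 + 3 = 11.
R3 does not apply.
R4 does not apply.
R5 applies: 11 + 4 = 15.
R6 does not apply.
Final offense level: 15.
Criminal history: 13 prior points → Category III (7-13).
Level 15 falls in the 14-18 band.
Grid: Level 14-18 × Category III = 31-39 months.

31-39 months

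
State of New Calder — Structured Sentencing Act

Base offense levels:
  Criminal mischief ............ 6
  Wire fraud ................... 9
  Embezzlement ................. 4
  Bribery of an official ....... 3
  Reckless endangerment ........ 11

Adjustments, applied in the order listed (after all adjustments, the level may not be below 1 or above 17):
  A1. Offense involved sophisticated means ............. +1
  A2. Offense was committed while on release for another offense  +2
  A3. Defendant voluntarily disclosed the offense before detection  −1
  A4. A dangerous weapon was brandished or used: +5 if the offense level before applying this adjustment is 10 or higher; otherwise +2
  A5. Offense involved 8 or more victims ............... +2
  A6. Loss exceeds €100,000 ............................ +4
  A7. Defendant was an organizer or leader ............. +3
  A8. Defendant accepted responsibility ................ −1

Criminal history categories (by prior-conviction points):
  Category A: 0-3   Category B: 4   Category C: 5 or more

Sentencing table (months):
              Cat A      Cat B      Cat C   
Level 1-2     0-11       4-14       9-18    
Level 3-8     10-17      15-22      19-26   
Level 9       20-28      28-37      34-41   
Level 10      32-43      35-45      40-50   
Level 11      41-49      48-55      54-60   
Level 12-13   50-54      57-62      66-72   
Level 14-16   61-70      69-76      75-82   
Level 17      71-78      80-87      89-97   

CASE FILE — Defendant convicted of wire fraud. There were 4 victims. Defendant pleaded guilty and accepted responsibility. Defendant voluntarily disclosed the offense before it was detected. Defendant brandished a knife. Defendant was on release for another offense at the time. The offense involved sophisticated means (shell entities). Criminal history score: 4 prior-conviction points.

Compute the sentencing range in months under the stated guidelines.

69-76 months

Base offense level for wire fraud: 9.
A1 applies: 9 + 1 = 10.
A2 applies: 10 + 2 = 12.
A3 applies: 12 − 1 = 11.
A4 applies (level before this adjustment is 11 ≥ 10, so +5): 11 + 5 = 16.
A5 does not apply.
A6 does not apply.
A8 applies: 16 − 1 = 15.
Final offense level: 15.
Criminal history: 4 prior points → Category B (4).
Level 15 falls in the 14-16 band.
Grid: Level 14-16 × Category B = 69-76 months.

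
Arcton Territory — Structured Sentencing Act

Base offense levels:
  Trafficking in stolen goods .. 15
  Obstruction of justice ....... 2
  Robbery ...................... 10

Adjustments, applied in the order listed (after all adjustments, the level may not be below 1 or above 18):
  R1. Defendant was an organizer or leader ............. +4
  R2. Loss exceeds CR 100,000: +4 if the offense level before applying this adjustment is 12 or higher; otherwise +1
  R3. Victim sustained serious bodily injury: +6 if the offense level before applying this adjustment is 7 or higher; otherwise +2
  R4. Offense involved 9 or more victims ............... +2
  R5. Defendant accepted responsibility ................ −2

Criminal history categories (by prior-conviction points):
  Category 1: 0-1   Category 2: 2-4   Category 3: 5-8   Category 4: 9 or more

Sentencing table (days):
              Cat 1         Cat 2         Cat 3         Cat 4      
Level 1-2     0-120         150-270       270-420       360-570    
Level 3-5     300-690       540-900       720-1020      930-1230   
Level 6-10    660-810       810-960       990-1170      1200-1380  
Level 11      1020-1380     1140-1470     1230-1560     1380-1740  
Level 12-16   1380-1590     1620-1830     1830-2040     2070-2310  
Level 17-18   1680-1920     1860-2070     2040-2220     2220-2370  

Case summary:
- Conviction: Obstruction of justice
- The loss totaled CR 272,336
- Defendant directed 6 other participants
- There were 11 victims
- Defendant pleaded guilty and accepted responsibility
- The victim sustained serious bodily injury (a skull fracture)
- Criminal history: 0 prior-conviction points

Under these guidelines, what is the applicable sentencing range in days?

Base offense level for obstruction of justice: 2.
R1 applies: 2 + 4 = 6.
R2 applies (level before this adjustment is 6 < 12, so +1): 6 + 1 = 7.
R3 applies (level before this adjustment is 7 ≥ 7, so +6): 7 + 6 = 13.
R4 applies: 13 + 2 = 15.
R5 applies: 15 − 2 = 13.
Final offense level: 13.
Criminal history: 0 prior points → Category 1 (0-1).
Level 13 falls in the 12-16 band.
Grid: Level 12-16 × Category 1 = 1380-1590 days.

1380-1590 days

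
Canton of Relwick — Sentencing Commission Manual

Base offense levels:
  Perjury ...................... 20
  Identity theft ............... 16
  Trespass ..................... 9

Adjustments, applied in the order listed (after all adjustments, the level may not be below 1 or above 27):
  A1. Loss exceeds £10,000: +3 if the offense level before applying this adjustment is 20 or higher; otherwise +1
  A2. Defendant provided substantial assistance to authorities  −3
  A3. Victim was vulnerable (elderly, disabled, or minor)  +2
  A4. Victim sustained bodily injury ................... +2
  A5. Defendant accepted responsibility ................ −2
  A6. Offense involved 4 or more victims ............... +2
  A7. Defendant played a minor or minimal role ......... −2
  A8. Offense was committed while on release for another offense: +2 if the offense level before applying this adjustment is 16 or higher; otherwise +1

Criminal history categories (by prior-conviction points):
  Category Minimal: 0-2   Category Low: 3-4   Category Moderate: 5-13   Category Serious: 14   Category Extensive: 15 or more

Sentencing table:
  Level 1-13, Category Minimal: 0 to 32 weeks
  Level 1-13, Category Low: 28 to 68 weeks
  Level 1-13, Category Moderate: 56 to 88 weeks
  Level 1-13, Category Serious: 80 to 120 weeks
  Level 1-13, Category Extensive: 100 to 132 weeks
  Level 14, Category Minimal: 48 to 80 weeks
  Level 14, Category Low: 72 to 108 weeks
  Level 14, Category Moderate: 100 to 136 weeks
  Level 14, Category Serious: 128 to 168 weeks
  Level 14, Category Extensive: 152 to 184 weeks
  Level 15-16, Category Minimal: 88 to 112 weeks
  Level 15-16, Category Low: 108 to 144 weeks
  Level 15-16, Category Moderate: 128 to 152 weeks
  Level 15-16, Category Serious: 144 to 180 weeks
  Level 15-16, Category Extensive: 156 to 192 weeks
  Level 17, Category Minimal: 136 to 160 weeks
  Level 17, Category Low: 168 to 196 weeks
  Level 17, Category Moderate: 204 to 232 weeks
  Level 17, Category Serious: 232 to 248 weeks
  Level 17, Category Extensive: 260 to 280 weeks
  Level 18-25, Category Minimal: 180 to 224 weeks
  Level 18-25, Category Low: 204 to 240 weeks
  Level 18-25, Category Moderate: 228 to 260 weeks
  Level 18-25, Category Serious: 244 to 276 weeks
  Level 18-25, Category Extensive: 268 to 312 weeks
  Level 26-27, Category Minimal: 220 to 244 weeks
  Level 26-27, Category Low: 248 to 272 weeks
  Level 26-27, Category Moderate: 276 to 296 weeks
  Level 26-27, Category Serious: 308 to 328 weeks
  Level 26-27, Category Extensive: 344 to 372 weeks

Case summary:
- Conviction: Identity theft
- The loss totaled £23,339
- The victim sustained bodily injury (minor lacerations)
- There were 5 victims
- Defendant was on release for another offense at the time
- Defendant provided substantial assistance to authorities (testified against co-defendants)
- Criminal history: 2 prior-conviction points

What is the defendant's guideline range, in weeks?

Base offense level for identity theft: 16.
A1 applies (level before this adjustment is 16 < 20, so +1): 16 + 1 = 17.
A2 applies: 17 − 3 = 14.
A3 does not apply.
A4 applies: 14 + 2 = 16.
A5 does not apply.
A6 applies: 16 + 2 = 18.
A8 applies (level before this adjustment is 18 ≥ 16, so +2): 18 + 2 = 20.
Final offense level: 20.
Criminal history: 2 prior points → Category Minimal (0-2).
Level 20 falls in the 18-25 band.
Grid: Level 18-25 × Category Minimal = 180-224 weeks.

180-224 weeks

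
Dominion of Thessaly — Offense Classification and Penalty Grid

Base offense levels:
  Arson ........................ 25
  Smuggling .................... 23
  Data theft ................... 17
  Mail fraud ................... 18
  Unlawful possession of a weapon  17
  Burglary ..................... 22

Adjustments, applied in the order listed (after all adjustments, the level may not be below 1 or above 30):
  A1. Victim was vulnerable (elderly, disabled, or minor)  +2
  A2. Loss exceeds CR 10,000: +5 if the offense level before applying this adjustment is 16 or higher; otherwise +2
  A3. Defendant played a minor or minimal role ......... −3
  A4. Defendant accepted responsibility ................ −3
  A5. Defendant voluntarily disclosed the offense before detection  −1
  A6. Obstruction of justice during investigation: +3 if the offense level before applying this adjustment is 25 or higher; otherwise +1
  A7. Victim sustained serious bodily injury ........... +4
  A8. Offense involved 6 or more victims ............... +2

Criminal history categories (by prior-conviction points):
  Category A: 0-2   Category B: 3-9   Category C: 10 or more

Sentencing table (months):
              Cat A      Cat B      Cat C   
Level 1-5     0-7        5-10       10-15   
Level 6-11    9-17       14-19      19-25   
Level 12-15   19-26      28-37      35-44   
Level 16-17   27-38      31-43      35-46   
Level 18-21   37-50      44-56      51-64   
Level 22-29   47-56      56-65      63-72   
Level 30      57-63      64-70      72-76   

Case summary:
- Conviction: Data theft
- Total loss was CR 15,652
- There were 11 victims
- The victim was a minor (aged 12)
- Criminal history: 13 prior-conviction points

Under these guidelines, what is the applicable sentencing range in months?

63-72 months

Base offense level for data theft: 17.
A1 applies: 17 + 2 = 19.
A2 applies (level before this adjustment is 19 ≥ 16, so +5): 19 + 5 = 24.
A3 does not apply.
A4 does not apply.
A6 does not apply.
A7 does not apply.
A8 applies: 24 + 2 = 26.
Final offense level: 26.
Criminal history: 13 prior points → Category C (10+).
Level 26 falls in the 22-29 band.
Grid: Level 22-29 × Category C = 63-72 months.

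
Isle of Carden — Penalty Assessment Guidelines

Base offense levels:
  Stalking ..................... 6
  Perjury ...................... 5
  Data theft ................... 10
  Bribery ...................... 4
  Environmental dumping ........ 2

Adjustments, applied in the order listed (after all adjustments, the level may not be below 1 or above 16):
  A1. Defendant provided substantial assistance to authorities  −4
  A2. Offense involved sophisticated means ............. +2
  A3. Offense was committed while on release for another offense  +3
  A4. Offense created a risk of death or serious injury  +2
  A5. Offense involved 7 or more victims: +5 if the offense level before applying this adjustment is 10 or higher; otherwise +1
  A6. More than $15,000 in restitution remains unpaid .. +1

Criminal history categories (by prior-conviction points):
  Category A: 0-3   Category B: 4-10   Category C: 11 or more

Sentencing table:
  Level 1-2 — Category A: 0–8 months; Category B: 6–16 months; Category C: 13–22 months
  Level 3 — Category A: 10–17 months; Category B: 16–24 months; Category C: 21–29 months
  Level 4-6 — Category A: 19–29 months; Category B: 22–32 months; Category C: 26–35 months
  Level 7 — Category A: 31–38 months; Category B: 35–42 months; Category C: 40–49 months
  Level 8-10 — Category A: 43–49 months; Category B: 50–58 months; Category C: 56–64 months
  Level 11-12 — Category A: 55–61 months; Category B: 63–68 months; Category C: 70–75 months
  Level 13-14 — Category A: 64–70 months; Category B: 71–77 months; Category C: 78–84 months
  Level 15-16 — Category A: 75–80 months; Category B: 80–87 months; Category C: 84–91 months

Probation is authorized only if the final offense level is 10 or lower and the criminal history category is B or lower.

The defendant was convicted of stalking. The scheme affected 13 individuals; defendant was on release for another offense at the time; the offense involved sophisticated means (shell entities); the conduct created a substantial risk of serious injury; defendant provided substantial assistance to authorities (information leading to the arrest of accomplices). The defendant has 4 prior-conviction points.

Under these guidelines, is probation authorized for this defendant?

Yes

Base offense level for stalking: 6.
A1 applies: 6 − 4 = 2.
A2 applies: 2 + 2 = 4.
A3 applies: 4 + 3 = 7.
A4 applies: 7 + 2 = 9.
A5 applies (level before this adjustment is 9 < 10, so +1): 9 + 1 = 10.
Final offense level: 10.
Criminal history: 4 prior points → Category B (4-10).
Level 10 falls in the 8-10 band.
Grid: Level 8-10 × Category B = 50-58 months.
Probation check: level 10 ≤ 10 and category B ≤ B → eligible.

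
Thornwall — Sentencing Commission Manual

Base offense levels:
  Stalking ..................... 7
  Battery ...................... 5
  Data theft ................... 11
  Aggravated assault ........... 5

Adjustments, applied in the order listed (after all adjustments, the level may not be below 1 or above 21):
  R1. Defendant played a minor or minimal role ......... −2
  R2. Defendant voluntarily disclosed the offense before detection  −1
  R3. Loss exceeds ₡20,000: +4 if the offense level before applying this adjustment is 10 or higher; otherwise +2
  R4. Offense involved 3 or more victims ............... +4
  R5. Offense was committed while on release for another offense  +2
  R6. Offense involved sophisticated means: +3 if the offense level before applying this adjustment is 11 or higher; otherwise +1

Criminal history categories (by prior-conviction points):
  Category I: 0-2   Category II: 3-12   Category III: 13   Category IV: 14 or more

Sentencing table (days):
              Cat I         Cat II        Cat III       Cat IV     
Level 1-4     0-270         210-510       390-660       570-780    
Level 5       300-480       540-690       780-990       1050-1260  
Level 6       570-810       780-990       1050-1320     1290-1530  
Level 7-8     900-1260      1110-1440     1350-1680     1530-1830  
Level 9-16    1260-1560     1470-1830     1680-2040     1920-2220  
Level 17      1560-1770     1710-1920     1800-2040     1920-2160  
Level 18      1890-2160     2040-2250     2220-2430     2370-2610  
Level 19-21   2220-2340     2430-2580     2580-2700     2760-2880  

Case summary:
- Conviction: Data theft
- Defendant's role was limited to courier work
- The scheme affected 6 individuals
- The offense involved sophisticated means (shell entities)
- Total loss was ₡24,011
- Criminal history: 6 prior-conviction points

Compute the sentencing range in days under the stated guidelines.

2040-2250 days

Base offense level for data theft: 11.
R1 applies: 11 − 2 = 9.
R2 does not apply.
R3 applies (level before this adjustment is 9 < 10, so +2): 9 + 2 = 11.
R4 applies: 11 + 4 = 15.
R6 applies (level before this adjustment is 15 ≥ 11, so +3): 15 + 3 = 18.
Final offense level: 18.
Criminal history: 6 prior points → Category II (3-12).
Level 18 falls in the 18 band.
Grid: Level 18 × Category II = 2040-2250 days.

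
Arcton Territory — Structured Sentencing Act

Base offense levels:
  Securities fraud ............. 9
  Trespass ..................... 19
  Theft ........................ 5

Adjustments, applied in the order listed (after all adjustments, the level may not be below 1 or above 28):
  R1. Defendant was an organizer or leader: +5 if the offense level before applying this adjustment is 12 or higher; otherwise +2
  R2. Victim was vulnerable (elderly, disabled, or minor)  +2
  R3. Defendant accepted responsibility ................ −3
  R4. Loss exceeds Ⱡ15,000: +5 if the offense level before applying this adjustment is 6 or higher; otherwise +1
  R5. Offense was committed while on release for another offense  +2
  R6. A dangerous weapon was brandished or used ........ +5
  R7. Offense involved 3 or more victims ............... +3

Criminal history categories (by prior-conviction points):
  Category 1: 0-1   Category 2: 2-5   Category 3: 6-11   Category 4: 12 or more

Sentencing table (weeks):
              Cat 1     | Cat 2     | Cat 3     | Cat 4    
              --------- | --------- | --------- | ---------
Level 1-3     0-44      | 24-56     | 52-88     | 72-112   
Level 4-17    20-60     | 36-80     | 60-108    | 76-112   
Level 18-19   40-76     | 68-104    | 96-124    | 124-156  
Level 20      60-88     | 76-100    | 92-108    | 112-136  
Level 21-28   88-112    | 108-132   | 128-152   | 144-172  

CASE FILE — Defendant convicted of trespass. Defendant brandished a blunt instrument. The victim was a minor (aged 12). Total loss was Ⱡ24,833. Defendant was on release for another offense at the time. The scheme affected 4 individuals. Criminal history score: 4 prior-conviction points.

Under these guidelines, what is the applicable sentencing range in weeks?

108-132 weeks

Base offense level for trespass: 19.
R2 applies: 19 + 2 = 21.
R3 does not apply.
R4 applies (level before this adjustment is 21 ≥ 6, so +5): 21 + 5 = 26.
R5 applies: 26 + 2 = 28.
R6 applies: 28 + 5 = 33.
R7 applies: 33 + 3 = 36.
Level 36 exceeds the maximum of 28; capped at 28.
Final offense level: 28.
Criminal history: 4 prior points → Category 2 (2-5).
Level 28 falls in the 21-28 band.
Grid: Level 21-28 × Category 2 = 108-132 weeks.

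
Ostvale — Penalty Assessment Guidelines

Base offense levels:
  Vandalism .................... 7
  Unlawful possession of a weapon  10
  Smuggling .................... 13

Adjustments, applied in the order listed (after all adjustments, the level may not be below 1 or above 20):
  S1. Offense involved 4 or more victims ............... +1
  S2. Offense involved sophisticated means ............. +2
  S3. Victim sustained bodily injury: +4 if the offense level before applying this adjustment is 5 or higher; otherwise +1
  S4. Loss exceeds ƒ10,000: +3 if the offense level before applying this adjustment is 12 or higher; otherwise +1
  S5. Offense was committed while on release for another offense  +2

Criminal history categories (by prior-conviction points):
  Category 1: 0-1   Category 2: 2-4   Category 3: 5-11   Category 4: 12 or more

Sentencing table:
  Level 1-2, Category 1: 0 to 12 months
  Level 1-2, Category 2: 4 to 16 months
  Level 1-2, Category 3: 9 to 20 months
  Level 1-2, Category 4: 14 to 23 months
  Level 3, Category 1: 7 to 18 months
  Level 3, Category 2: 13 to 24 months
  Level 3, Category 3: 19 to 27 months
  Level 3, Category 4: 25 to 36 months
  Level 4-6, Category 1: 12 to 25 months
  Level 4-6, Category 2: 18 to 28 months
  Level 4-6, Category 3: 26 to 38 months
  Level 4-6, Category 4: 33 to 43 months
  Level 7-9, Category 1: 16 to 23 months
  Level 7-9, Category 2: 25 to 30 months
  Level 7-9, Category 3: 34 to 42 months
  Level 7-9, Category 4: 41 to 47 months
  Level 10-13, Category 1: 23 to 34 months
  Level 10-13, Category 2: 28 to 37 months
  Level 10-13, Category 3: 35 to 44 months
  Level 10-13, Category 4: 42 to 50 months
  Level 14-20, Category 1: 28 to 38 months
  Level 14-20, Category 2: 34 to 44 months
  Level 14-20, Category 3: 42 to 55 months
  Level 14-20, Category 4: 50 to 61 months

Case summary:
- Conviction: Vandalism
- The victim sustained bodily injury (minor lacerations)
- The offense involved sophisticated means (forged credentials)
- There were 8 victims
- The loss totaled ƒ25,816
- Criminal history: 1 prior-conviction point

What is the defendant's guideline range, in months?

Base offense level for vandalism: 7.
S1 applies: 7 + 1 = 8.
S2 applies: 8 + 2 = 10.
S3 applies (level before this adjustment is 10 ≥ 5, so +4): 10 + 4 = 14.
S4 applies (level before this adjustment is 14 ≥ 12, so +3): 14 + 3 = 17.
Final offense level: 17.
Criminal history: 1 prior point → Category 1 (0-1).
Level 17 falls in the 14-20 band.
Grid: Level 14-20 × Category 1 = 28-38 months.

28-38 months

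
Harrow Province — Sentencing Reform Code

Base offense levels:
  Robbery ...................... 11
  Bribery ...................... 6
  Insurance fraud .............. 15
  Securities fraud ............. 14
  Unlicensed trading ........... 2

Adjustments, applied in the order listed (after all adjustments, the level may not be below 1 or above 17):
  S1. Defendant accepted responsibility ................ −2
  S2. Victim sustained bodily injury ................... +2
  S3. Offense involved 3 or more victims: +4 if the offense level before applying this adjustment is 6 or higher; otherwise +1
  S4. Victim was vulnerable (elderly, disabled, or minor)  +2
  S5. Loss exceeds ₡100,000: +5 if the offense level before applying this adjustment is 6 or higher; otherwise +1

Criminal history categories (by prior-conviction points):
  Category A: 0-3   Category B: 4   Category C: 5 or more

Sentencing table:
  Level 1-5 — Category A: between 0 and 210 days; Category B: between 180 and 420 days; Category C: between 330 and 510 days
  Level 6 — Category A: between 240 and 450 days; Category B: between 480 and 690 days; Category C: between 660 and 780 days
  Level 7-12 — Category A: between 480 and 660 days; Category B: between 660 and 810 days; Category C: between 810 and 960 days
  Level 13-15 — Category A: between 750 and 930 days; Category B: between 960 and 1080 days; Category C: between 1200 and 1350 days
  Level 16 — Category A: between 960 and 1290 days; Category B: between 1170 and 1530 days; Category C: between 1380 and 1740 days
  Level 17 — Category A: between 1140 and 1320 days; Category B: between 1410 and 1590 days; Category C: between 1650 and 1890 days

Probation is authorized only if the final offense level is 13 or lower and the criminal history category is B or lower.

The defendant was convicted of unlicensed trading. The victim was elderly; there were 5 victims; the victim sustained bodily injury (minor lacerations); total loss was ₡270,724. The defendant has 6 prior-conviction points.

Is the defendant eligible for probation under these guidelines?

Base offense level for unlicensed trading: 2.
S1 does not apply.
S2 applies: 2 + 2 = 4.
S3 applies (level before this adjustment is 4 < 6, so +1): 4 + 1 = 5.
S4 applies: 5 + 2 = 7.
S5 applies (level before this adjustment is 7 ≥ 6, so +5): 7 + 5 = 12.
Final offense level: 12.
Criminal history: 6 prior points → Category C (5+).
Level 12 falls in the 7-12 band.
Grid: Level 7-12 × Category C = 810-960 days.
Probation check: level 12 ≤ 13 and category C > B → not eligible.

No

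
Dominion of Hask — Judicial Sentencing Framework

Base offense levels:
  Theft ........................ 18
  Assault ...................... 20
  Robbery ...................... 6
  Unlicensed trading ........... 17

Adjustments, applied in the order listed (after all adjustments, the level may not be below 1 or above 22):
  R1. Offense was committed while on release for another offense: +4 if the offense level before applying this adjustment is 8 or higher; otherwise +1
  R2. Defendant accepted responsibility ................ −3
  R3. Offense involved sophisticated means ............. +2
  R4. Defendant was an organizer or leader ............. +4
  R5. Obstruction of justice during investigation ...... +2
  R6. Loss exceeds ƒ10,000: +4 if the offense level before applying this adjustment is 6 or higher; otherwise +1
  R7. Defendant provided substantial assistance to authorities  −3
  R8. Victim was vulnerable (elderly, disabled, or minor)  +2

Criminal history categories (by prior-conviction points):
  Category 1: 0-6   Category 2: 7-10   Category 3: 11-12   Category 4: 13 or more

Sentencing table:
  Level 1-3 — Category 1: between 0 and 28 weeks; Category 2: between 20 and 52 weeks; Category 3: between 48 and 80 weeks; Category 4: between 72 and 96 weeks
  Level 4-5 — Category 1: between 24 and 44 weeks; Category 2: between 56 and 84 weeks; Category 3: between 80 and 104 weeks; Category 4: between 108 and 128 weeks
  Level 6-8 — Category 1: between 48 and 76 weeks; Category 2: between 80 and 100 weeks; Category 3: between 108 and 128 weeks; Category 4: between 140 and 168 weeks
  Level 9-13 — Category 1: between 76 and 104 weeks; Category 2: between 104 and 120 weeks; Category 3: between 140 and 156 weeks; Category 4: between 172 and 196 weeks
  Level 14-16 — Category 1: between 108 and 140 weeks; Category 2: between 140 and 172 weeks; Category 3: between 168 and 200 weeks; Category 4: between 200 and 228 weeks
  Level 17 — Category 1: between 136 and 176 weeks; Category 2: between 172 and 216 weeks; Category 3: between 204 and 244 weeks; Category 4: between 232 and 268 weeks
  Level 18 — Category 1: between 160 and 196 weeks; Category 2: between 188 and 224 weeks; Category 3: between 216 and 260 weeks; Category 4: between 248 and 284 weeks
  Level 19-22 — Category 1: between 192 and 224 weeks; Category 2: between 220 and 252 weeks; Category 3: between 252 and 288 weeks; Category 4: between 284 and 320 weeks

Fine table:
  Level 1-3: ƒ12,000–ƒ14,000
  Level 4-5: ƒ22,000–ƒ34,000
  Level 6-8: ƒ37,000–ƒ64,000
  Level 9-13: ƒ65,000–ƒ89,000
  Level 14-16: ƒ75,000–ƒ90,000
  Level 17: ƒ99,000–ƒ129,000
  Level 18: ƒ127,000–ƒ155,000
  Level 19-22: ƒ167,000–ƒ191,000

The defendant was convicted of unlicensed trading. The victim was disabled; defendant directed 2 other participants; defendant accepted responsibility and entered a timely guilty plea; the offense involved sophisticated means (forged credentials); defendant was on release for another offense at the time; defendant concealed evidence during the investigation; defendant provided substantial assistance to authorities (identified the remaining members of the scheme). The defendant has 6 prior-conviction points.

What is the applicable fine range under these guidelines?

Base offense level for unlicensed trading: 17.
R1 applies (level before this adjustment is 17 ≥ 8, so +4): 17 + 4 = 21.
R2 applies: 21 − 3 = 18.
R3 applies: 18 + 2 = 20.
R4 applies: 20 + 4 = 24.
R5 applies: 24 + 2 = 26.
R7 applies: 26 − 3 = 23.
R8 applies: 23 + 2 = 25.
Level 25 exceeds the maximum of 22; capped at 22.
Final offense level: 22.
Level 22 falls in the 19-22 band.
Fine table: Level 19-22 → ƒ167,000–ƒ191,000.

ƒ167,000–ƒ191,000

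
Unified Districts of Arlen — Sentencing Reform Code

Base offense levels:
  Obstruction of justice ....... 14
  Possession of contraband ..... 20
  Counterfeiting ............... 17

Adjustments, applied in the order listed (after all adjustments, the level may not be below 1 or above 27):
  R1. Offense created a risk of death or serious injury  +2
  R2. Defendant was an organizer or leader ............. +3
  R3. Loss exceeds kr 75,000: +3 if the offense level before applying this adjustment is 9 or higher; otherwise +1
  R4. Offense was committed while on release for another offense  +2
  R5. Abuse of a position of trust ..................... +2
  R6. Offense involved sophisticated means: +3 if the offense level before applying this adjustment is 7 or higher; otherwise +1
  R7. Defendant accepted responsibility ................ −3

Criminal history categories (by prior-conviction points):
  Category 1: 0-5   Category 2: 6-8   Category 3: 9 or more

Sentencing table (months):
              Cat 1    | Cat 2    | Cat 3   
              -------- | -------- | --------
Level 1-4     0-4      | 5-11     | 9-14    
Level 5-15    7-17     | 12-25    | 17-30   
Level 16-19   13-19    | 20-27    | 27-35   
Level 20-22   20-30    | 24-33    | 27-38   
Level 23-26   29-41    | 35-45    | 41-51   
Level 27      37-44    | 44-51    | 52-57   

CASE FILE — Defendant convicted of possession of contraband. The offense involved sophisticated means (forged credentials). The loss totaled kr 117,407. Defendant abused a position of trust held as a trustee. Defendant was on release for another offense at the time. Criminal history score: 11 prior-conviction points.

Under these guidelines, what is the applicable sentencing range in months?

52-57 months

Base offense level for possession of contraband: 20.
R1 does not apply.
R2 does not apply.
R3 applies (level before this adjustment is 20 ≥ 9, so +3): 20 + 3 = 23.
R4 applies: 23 + 2 = 25.
R5 applies: 25 + 2 = 27.
R6 applies (level before this adjustment is 27 ≥ 7, so +3): 27 + 3 = 30.
Level 30 exceeds the maximum of 27; capped at 27.
Final offense level: 27.
Criminal history: 11 prior points → Category 3 (9+).
Level 27 falls in the 27 band.
Grid: Level 27 × Category 3 = 52-57 months.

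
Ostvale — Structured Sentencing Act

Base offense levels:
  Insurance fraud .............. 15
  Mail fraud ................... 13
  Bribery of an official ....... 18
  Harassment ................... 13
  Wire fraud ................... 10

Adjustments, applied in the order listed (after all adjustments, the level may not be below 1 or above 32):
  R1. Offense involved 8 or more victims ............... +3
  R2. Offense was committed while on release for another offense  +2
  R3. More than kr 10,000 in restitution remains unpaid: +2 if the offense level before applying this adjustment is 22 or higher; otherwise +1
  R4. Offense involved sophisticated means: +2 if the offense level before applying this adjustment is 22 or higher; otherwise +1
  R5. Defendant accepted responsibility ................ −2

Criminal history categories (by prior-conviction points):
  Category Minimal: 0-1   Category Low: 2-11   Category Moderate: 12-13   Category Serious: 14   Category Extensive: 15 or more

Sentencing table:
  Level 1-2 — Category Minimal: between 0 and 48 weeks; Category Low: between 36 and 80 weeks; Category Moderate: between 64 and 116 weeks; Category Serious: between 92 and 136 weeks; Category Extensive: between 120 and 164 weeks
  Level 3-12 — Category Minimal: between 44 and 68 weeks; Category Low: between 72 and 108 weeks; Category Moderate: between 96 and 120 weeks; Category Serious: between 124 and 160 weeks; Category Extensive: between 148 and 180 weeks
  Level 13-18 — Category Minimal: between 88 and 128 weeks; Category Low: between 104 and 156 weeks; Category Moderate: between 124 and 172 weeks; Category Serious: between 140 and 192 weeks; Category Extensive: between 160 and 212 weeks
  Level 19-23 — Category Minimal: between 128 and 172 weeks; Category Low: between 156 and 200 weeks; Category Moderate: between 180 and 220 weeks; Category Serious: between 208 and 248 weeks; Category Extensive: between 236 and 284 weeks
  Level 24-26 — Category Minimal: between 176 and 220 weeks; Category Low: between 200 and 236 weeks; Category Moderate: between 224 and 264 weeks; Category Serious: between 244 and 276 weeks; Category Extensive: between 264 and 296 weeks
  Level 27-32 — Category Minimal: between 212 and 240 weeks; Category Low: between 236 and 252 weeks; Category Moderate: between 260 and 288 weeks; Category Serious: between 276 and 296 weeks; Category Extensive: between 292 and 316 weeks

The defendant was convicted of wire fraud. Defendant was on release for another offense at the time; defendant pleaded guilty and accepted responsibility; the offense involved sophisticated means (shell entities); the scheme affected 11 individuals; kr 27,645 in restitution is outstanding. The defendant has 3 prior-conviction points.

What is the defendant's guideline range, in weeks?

104-156 weeks

Base offense level for wire fraud: 10.
R1 applies: 10 + 3 = 13.
R2 applies: 13 + 2 = 15.
R3 applies (level before this adjustment is 15 < 22, so +1): 15 + 1 = 16.
R4 applies (level before this adjustment is 16 < 22, so +1): 16 + 1 = 17.
R5 applies: 17 − 2 = 15.
Final offense level: 15.
Criminal history: 3 prior points → Category Low (2-11).
Level 15 falls in the 13-18 band.
Grid: Level 13-18 × Category Low = 104-156 weeks.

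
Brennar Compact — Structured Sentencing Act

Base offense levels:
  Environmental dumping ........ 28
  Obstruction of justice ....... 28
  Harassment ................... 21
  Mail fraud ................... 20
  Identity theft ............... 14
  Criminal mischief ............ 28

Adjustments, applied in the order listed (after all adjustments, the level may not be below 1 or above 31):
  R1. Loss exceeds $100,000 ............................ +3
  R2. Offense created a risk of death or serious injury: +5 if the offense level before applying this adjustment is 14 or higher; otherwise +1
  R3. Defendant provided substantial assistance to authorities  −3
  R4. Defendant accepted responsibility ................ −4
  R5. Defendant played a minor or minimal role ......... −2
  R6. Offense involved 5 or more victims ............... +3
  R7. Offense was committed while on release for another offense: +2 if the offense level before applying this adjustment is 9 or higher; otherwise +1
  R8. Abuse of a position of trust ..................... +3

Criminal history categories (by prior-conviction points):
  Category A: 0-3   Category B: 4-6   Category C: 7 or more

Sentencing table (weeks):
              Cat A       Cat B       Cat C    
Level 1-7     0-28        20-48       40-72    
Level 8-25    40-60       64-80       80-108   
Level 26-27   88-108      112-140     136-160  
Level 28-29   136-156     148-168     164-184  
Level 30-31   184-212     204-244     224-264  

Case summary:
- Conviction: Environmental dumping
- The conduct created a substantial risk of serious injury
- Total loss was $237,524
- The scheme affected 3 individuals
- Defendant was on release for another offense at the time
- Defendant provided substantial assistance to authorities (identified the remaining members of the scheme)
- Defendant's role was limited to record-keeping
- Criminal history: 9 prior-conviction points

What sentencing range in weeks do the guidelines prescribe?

Base offense level for environmental dumping: 28.
R1 applies: 28 + 3 = 31.
R2 applies (level before this adjustment is 31 ≥ 14, so +5): 31 + 5 = 36.
R3 applies: 36 − 3 = 33.
R5 applies: 33 − 2 = 31.
R7 applies (level before this adjustment is 31 ≥ 9, so +2): 31 + 2 = 33.
Level 33 exceeds the maximum of 31; capped at 31.
Final offense level: 31.
Criminal history: 9 prior points → Category C (7+).
Level 31 falls in the 30-31 band.
Grid: Level 30-31 × Category C = 224-264 weeks.

224-264 weeks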